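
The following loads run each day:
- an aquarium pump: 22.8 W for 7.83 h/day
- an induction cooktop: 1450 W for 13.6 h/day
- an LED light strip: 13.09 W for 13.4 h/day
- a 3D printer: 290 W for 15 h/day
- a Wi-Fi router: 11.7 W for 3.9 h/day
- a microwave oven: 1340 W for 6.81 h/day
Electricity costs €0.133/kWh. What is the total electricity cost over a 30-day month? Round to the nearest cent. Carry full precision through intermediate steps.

€134.04

aquarium pump: 22.8 W × 7.83 h × 30 d = 5,356 Wh = 5.356 kWh
induction cooktop: 1450 W × 13.6 h × 30 d = 591,600 Wh = 591.6 kWh
LED light strip: 13.09 W × 13.4 h × 30 d = 5,262 Wh = 5.262 kWh
3D printer: 290 W × 15 h × 30 d = 130,500 Wh = 130.5 kWh
Wi-Fi router: 11.7 W × 3.9 h × 30 d = 1,369 Wh = 1.369 kWh
microwave oven: 1340 W × 6.81 h × 30 d = 273,762 Wh = 273.8 kWh
Total energy = 5.356 + 591.6 + 5.262 + 130.5 + 1.369 + 273.8 = 1,008 kWh
Cost = 1,008 kWh × €0.133 = €134.04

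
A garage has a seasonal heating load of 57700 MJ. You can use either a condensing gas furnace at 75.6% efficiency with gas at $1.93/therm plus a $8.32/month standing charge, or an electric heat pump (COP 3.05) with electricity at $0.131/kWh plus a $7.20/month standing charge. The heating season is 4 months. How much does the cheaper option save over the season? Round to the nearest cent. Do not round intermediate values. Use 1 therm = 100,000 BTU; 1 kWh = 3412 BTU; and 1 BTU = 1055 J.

Heat load = 57700 MJ = 57,700,000,000 J / 1055 = 54,691,943 BTU
Gas: input = 54,691,943 / 0.756 = 72,343,840 BTU = 723.4 therm → 723.4 × $1.93 = $1,396.24; + 4 × $8.32 standing = $1,429.52
Heat pump: 54,691,943 BTU / 3412 = 16,030 kWh heat; / 3.05 = 5,256 kWh in → × $0.131 = $688.47; + 4 × $7.20 standing = $717.27
Difference = |$1,429.52 − $717.27| = $712.24

$712.24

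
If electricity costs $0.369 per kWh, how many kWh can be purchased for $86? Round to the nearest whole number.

233 kWh

$86 / $0.369 per kWh = 233.1 kWh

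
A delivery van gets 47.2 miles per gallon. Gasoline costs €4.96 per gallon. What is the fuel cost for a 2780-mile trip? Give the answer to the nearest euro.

Fuel = 2780 mi / 47.2 mpg = 58.9 gal
Cost = 58.9 gal × €4.96/gal = €292.14 ≈ €292

€292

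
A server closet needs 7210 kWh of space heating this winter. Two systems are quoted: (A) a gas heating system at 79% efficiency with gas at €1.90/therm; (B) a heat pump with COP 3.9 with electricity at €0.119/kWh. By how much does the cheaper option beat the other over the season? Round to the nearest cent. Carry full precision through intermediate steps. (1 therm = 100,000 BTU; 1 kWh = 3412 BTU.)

€371.66

Heat load = 7210 kWh × 3412 = 24,600,520 BTU
Gas: input = 24,600,520 / 0.79 = 31,139,899 BTU = 311.4 therm → 311.4 × €1.90 = €591.66
Heat pump: 24,600,520 BTU / 3412 = 7,210 kWh heat; / 3.9 = 1,849 kWh in → × €0.119 = €220.00
Difference = |€591.66 − €220.00| = €371.66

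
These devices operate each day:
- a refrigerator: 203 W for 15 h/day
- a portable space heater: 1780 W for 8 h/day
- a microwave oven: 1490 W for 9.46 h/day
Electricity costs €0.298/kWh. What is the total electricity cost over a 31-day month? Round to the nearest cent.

€289.89

refrigerator: 203 W × 15 h × 31 d = 94,395 Wh = 94.39 kWh
portable space heater: 1780 W × 8 h × 31 d = 441,440 Wh = 441.4 kWh
microwave oven: 1490 W × 9.46 h × 31 d = 436,957 Wh = 437 kWh
Total energy = 94.39 + 441.4 + 437 = 972.8 kWh
Cost = 972.8 kWh × €0.298 = €289.89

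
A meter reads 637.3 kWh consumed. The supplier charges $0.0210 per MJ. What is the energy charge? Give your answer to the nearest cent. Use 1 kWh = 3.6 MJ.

$48.18

637.3 kWh × (3.6 MJ/kWh) = 2,294 MJ
Cost = 2,294 MJ × $0.0210/MJ = $48.18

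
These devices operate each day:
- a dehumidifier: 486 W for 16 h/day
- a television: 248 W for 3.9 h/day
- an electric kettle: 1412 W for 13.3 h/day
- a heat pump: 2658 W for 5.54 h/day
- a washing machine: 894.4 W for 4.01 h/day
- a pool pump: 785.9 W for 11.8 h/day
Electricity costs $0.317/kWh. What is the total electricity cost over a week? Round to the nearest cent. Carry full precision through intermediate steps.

dehumidifier: 486 W × 16 h × 7 d = 54,432 Wh = 54.43 kWh
television: 248 W × 3.9 h × 7 d = 6,770 Wh = 6.77 kWh
electric kettle: 1412 W × 13.3 h × 7 d = 131,457 Wh = 131.5 kWh
heat pump: 2658 W × 5.54 h × 7 d = 103,077 Wh = 103.1 kWh
washing machine: 894.4 W × 4.01 h × 7 d = 25,106 Wh = 25.11 kWh
pool pump: 785.9 W × 11.8 h × 7 d = 64,915 Wh = 64.92 kWh
Total energy = 54.43 + 6.77 + 131.5 + 103.1 + 25.11 + 64.92 = 385.8 kWh
Cost = 385.8 kWh × $0.317 = $122.29

$122.29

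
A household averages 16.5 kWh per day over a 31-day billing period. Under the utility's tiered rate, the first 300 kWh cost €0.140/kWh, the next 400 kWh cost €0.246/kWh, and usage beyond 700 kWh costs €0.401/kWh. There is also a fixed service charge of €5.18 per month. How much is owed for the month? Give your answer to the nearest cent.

Usage = 16.5 kWh/day × 31 days = 511.5 kWh
First 300 kWh × €0.140 = €42.00
Next 211.5 kWh × €0.246 = €52.03
Remaining tier: 0 kWh (not reached)
Energy charge = €94.03; + service €5.18 = €99.21

€99.21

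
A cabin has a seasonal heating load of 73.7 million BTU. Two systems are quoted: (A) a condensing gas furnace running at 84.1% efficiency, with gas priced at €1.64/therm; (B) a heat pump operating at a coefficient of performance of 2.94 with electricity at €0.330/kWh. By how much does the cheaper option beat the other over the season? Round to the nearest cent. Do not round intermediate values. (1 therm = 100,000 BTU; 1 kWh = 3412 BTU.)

Heat load = 73.7 × 10⁶ BTU = 73,700,000 BTU
Gas: input = 73,700,000 / 0.841 = 87,633,769 BTU = 876.3 therm → 876.3 × €1.64 = €1,437.19
Heat pump: 73,700,000 BTU / 3412 = 21,600 kWh heat; / 2.94 = 7,347 kWh in → × €0.330 = €2,424.52
Difference = |€1,437.19 − €2,424.52| = €987.32

€987.32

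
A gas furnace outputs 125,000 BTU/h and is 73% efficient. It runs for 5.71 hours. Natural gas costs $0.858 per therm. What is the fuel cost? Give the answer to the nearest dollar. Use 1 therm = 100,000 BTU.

$8

Heat delivered = 125,000 BTU/h × 5.71 h = 713,750 BTU
Gas input = 713,750 / 0.73 = 977,740 BTU
= 977,740 / 100,000 = 9.777 therm
Cost = 9.777 × $0.858/therm = $8.39 ≈ $8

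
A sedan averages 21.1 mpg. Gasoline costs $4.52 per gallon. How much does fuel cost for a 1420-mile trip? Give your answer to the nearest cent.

$304.19

Fuel = 1420 mi / 21.1 mpg = 67.3 gal
Cost = 67.3 gal × $4.52/gal = $304.19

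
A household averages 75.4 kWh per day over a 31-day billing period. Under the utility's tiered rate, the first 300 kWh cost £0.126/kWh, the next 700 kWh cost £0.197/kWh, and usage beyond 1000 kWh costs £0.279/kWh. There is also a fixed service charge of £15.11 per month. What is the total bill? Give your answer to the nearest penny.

Usage = 75.4 kWh/day × 31 days = 2337.4 kWh
First 300 kWh × £0.126 = £37.80
Next 700 kWh × £0.197 = £137.90
Remaining 1337.4 kWh × £0.279 = £373.13
Energy charge = £548.83; + service £15.11 = £563.94

£563.94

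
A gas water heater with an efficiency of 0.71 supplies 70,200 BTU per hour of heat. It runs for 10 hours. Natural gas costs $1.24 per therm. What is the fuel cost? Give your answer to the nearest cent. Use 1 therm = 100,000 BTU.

Heat delivered = 70,200 BTU/h × 10 h = 702,000 BTU
Gas input = 702,000 / 0.71 = 988,732 BTU
= 988,732 / 100,000 = 9.887 therm
Cost = 9.887 × $1.24/therm = $12.26

$12.26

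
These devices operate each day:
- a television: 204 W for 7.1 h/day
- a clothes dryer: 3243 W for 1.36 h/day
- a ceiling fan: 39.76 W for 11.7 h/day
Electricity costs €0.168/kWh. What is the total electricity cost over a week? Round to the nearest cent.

€7.44

television: 204 W × 7.1 h × 7 d = 10,139 Wh = 10.14 kWh
clothes dryer: 3243 W × 1.36 h × 7 d = 30,873 Wh = 30.87 kWh
ceiling fan: 39.76 W × 11.7 h × 7 d = 3,256 Wh = 3.256 kWh
Total energy = 10.14 + 30.87 + 3.256 = 44.27 kWh
Cost = 44.27 kWh × €0.168 = €7.44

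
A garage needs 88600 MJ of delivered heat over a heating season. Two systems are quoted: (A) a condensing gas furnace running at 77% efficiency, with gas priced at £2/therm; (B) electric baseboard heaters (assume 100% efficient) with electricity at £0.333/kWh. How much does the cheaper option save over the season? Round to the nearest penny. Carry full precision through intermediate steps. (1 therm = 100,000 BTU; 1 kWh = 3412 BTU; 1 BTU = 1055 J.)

Heat load = 88600 MJ = 88,600,000,000 J / 1055 = 83,981,043 BTU
Gas: input = 83,981,043 / 0.77 = 109,066,289 BTU = 1,091 therm → 1,091 × £2 = £2,181.33
Electric: 83,981,043 BTU / 3412 = 24,610 kWh → × £0.333 = £8,196.27
Difference = |£2,181.33 − £8,196.27| = £6,014.95

£6014.95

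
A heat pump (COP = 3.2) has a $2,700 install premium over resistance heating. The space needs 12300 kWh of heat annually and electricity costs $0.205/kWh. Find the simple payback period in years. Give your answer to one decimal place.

1.6 years

Resistance: 12300 kWh × $0.205 = $2,521.50/yr
Heat pump: 12300 / 3.2 = 3844 kWh in → × $0.205 = $787.97/yr
Annual savings = $1,733.53
Payback = $2,700 / $1,733.53 = 1.56 years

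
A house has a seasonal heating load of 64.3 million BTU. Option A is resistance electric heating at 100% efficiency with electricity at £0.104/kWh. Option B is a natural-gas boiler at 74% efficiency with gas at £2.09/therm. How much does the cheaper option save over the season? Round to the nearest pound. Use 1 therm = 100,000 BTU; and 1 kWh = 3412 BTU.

£144

Heat load = 64.3 × 10⁶ BTU = 64,300,000 BTU
Gas: input = 64,300,000 / 0.74 = 86,891,892 BTU = 868.9 therm → 868.9 × £2.09 = £1,816.04
Electric: 64,300,000 BTU / 3412 = 18,850 kWh → × £0.104 = £1,959.91
Difference = |£1,816.04 − £1,959.91| = £143.87 ≈ £144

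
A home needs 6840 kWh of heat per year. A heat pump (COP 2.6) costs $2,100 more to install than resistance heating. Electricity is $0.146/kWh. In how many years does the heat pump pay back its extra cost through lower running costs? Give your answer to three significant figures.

Resistance: 6840 kWh × $0.146 = $998.64/yr
Heat pump: 6840 / 2.6 = 2631 kWh in → × $0.146 = $384.09/yr
Annual savings = $614.55
Payback = $2,100 / $614.55 = 3.42 years

3.42 years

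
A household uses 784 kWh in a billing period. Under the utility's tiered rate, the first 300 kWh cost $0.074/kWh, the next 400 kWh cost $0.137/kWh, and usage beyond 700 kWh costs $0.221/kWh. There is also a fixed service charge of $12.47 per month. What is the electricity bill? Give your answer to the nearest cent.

First 300 kWh × $0.074 = $22.20
Next 400 kWh × $0.137 = $54.80
Remaining 84 kWh × $0.221 = $18.56
Energy charge = $95.56; + service $12.47 = $108.03

$108.03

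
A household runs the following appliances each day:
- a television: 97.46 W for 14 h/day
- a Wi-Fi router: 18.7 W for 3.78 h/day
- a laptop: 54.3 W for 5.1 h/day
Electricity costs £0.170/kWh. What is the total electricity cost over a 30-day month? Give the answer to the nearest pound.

television: 97.46 W × 14 h × 30 d = 40,933 Wh = 40.93 kWh
Wi-Fi router: 18.7 W × 3.78 h × 30 d = 2,121 Wh = 2.121 kWh
laptop: 54.3 W × 5.1 h × 30 d = 8,308 Wh = 8.308 kWh
Total energy = 40.93 + 2.121 + 8.308 = 51.36 kWh
Cost = 51.36 kWh × £0.170 = £8.73 ≈ £9

£9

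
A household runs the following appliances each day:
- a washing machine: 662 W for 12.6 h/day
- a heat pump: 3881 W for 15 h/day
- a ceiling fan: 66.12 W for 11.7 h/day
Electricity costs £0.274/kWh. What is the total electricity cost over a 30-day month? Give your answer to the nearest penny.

washing machine: 662 W × 12.6 h × 30 d = 250,236 Wh = 250.2 kWh
heat pump: 3881 W × 15 h × 30 d = 1,746,450 Wh = 1,746 kWh
ceiling fan: 66.12 W × 11.7 h × 30 d = 23,208 Wh = 23.21 kWh
Total energy = 250.2 + 1,746 + 23.21 = 2,020 kWh
Cost = 2,020 kWh × £0.274 = £553.45

£553.45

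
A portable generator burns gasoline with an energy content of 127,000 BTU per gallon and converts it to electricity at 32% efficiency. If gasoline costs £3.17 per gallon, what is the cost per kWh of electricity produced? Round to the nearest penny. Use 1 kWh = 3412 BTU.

£0.27

Electrical output per gallon = 127,000 BTU × 0.32 / 3412 BTU/kWh = 11.91 kWh
Cost per kWh = £3.17 / 11.91 kWh = £0.266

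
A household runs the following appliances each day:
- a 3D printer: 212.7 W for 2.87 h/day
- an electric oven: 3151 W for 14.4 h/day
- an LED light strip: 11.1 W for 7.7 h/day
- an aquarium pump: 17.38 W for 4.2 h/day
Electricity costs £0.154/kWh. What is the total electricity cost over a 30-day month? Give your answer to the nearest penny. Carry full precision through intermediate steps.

£213.18

3D printer: 212.7 W × 2.87 h × 30 d = 18,313 Wh = 18.31 kWh
electric oven: 3151 W × 14.4 h × 30 d = 1,361,232 Wh = 1,361 kWh
LED light strip: 11.1 W × 7.7 h × 30 d = 2,564 Wh = 2.564 kWh
aquarium pump: 17.38 W × 4.2 h × 30 d = 2,190 Wh = 2.19 kWh
Total energy = 18.31 + 1,361 + 2.564 + 2.19 = 1,384 kWh
Cost = 1,384 kWh × £0.154 = £213.18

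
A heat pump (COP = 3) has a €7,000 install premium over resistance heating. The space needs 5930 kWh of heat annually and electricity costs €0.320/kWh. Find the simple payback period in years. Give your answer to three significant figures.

5.53 years

Resistance: 5930 kWh × €0.320 = €1,897.60/yr
Heat pump: 5930 / 3 = 1977 kWh in → × €0.320 = €632.53/yr
Annual savings = €1,265.07
Payback = €7,000 / €1,265.07 = 5.53 years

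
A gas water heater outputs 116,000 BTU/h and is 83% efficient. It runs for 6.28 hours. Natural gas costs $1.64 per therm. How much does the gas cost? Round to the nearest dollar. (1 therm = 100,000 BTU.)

$14

Heat delivered = 116,000 BTU/h × 6.28 h = 728,480 BTU
Gas input = 728,480 / 0.83 = 877,687 BTU
= 877,687 / 100,000 = 8.777 therm
Cost = 8.777 × $1.64/therm = $14.39 ≈ $14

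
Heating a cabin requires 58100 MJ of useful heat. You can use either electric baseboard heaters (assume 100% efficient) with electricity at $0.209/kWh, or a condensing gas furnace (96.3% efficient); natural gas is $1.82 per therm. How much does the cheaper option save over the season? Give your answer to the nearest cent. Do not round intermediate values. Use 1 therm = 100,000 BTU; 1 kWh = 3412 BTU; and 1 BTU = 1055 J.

Heat load = 58100 MJ = 58,100,000,000 J / 1055 = 55,071,090 BTU
Gas: input = 55,071,090 / 0.963 = 57,187,009 BTU = 571.9 therm → 571.9 × $1.82 = $1,040.80
Electric: 55,071,090 BTU / 3412 = 16,140 kWh → × $0.209 = $3,373.35
Difference = |$1,040.80 − $3,373.35| = $2,332.54

$2332.54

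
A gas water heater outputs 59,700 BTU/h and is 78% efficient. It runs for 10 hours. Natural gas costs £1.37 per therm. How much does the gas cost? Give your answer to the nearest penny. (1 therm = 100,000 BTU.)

£10.49

Heat delivered = 59,700 BTU/h × 10 h = 597,000 BTU
Gas input = 597,000 / 0.78 = 765,385 BTU
= 765,385 / 100,000 = 7.654 therm
Cost = 7.654 × £1.37/therm = £10.49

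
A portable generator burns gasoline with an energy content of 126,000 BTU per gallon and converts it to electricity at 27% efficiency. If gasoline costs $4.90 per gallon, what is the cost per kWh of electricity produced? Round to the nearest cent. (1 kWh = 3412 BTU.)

$0.49

Electrical output per gallon = 126,000 BTU × 0.27 / 3412 BTU/kWh = 9.971 kWh
Cost per kWh = $4.90 / 9.971 kWh = $0.491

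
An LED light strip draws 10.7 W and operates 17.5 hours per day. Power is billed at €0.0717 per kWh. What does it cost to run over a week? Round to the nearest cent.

€0.09

Energy = 10.7 W × 17.5 h/day × 7 days = 1,311 Wh = 1.311 kWh
Cost = 1.311 kWh × €0.0717/kWh = €0.09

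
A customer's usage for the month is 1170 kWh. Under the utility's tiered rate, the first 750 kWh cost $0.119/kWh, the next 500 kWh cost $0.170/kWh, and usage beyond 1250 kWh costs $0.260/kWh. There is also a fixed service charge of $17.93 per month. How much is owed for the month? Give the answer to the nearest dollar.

$179

First 750 kWh × $0.119 = $89.25
Next 420 kWh × $0.170 = $71.40
Remaining tier: 0 kWh (not reached)
Energy charge = $160.65; + service $17.93 = $178.58 ≈ $179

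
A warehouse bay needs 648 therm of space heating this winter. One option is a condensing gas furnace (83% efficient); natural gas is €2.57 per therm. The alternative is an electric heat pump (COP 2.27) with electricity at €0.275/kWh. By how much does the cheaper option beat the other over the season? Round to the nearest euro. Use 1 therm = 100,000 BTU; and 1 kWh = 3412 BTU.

€294

Heat load = 648 therm × 100,000 = 64,800,000 BTU
Gas: input = 64,800,000 / 0.83 = 78,072,289 BTU = 780.7 therm → 780.7 × €2.57 = €2,006.46
Heat pump: 64,800,000 BTU / 3412 = 18,990 kWh heat; / 2.27 = 8,366 kWh in → × €0.275 = €2,300.77
Difference = |€2,006.46 − €2,300.77| = €294.31 ≈ €294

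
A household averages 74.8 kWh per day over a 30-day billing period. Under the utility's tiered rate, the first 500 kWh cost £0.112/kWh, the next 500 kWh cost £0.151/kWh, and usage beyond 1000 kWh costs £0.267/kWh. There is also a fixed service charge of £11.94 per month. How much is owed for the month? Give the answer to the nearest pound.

Usage = 74.8 kWh/day × 30 days = 2244 kWh
First 500 kWh × £0.112 = £56.00
Next 500 kWh × £0.151 = £75.50
Remaining 1244 kWh × £0.267 = £332.15
Energy charge = £463.65; + service £11.94 = £475.59 ≈ £476

£476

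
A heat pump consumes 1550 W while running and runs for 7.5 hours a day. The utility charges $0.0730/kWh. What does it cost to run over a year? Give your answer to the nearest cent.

$309.75

Energy = 1550 W × 7.5 h/day × 365 days = 4,243,125 Wh = 4,243 kWh
Cost = 4,243 kWh × $0.0730/kWh = $309.75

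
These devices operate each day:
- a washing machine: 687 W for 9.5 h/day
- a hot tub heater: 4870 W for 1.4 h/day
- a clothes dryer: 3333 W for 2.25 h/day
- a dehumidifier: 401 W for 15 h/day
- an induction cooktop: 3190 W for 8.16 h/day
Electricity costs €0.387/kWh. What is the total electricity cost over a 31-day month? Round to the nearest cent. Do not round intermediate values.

€634.51

washing machine: 687 W × 9.5 h × 31 d = 202,322 Wh = 202.3 kWh
hot tub heater: 4870 W × 1.4 h × 31 d = 211,358 Wh = 211.4 kWh
clothes dryer: 3333 W × 2.25 h × 31 d = 232,477 Wh = 232.5 kWh
dehumidifier: 401 W × 15 h × 31 d = 186,465 Wh = 186.5 kWh
induction cooktop: 3190 W × 8.16 h × 31 d = 806,942 Wh = 806.9 kWh
Total energy = 202.3 + 211.4 + 232.5 + 186.5 + 806.9 = 1,640 kWh
Cost = 1,640 kWh × €0.387 = €634.51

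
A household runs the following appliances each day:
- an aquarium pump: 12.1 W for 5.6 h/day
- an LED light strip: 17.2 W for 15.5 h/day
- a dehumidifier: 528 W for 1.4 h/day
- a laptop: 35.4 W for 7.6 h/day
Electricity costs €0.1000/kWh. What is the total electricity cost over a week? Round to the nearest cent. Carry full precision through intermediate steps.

€0.94

aquarium pump: 12.1 W × 5.6 h × 7 d = 474 Wh = 0.4743 kWh
LED light strip: 17.2 W × 15.5 h × 7 d = 1,866 Wh = 1.866 kWh
dehumidifier: 528 W × 1.4 h × 7 d = 5,174 Wh = 5.174 kWh
laptop: 35.4 W × 7.6 h × 7 d = 1,883 Wh = 1.883 kWh
Total energy = 0.4743 + 1.866 + 5.174 + 1.883 = 9.398 kWh
Cost = 9.398 kWh × €0.1000 = €0.94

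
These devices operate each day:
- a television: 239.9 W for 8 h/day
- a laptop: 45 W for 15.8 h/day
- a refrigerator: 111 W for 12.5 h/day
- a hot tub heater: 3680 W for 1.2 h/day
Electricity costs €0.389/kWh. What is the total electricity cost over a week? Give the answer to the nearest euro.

€23

television: 239.9 W × 8 h × 7 d = 13,434 Wh = 13.43 kWh
laptop: 45 W × 15.8 h × 7 d = 4,977 Wh = 4.977 kWh
refrigerator: 111 W × 12.5 h × 7 d = 9,712 Wh = 9.713 kWh
hot tub heater: 3680 W × 1.2 h × 7 d = 30,912 Wh = 30.91 kWh
Total energy = 13.43 + 4.977 + 9.713 + 30.91 = 59.04 kWh
Cost = 59.04 kWh × €0.389 = €22.96 ≈ €23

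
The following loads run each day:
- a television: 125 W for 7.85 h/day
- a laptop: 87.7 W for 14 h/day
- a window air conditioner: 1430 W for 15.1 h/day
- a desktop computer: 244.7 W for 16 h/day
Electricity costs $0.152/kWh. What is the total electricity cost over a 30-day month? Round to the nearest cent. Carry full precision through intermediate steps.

$126.39

television: 125 W × 7.85 h × 30 d = 29,438 Wh = 29.44 kWh
laptop: 87.7 W × 14 h × 30 d = 36,834 Wh = 36.83 kWh
window air conditioner: 1430 W × 15.1 h × 30 d = 647,790 Wh = 647.8 kWh
desktop computer: 244.7 W × 16 h × 30 d = 117,456 Wh = 117.5 kWh
Total energy = 29.44 + 36.83 + 647.8 + 117.5 = 831.5 kWh
Cost = 831.5 kWh × $0.152 = $126.39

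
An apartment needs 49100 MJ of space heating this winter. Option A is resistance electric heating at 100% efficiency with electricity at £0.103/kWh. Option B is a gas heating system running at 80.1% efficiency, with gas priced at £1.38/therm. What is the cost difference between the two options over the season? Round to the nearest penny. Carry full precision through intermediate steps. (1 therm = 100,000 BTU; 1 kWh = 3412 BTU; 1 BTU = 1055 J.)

£603.12

Heat load = 49100 MJ = 49,100,000,000 J / 1055 = 46,540,284 BTU
Gas: input = 46,540,284 / 0.801 = 58,102,727 BTU = 581 therm → 581 × £1.38 = £801.82
Electric: 46,540,284 BTU / 3412 = 13,640 kWh → × £0.103 = £1,404.94
Difference = |£801.82 − £1,404.94| = £603.12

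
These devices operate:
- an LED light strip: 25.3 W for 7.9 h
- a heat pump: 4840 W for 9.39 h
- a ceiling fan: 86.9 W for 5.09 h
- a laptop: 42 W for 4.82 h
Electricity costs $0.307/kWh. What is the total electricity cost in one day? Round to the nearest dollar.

$14

LED light strip: 25.3 W × 7.9 h = 200 Wh = 0.1999 kWh
heat pump: 4840 W × 9.39 h = 45,448 Wh = 45.45 kWh
ceiling fan: 86.9 W × 5.09 h = 442 Wh = 0.4423 kWh
laptop: 42 W × 4.82 h = 202 Wh = 0.2024 kWh
Total energy = 0.1999 + 45.45 + 0.4423 + 0.2024 = 46.29 kWh
Cost = 46.29 kWh × $0.307 = $14.21 ≈ $14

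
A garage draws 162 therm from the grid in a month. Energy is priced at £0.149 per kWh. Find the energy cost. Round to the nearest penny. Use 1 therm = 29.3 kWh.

£707.24

162 therm × (29.3 kWh/therm) = 4,747 kWh
Cost = 4,747 kWh × £0.149/kWh = £707.24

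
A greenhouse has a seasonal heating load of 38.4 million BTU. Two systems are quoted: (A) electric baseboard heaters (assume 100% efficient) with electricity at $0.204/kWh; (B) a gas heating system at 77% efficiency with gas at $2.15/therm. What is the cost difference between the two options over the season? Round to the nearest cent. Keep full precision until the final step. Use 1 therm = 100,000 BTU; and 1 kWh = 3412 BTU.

$1223.69

Heat load = 38.4 × 10⁶ BTU = 38,400,000 BTU
Gas: input = 38,400,000 / 0.770 = 49,870,130 BTU = 498.7 therm → 498.7 × $2.15 = $1,072.21
Electric: 38,400,000 BTU / 3412 = 11,250 kWh → × $0.204 = $2,295.90
Difference = |$1,072.21 − $2,295.90| = $1,223.69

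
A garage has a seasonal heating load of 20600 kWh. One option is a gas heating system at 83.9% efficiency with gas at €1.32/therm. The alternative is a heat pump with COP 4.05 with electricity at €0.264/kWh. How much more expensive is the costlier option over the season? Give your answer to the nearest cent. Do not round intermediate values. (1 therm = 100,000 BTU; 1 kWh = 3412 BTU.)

Heat load = 20600 kWh × 3412 = 70,287,200 BTU
Gas: input = 70,287,200 / 0.839 = 83,774,970 BTU = 837.7 therm → 837.7 × €1.32 = €1,105.83
Heat pump: 70,287,200 BTU / 3412 = 20,600 kWh heat; / 4.05 = 5,086 kWh in → × €0.264 = €1,342.81
Difference = |€1,105.83 − €1,342.81| = €236.99

€236.99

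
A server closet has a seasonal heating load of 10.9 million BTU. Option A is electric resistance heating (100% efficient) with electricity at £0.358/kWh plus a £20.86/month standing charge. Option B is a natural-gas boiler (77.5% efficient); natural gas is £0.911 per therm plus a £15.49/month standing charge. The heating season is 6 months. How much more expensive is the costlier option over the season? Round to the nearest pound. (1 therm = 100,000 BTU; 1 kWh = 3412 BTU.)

Heat load = 10.9 × 10⁶ BTU = 10,900,000 BTU
Gas: input = 10,900,000 / 0.775 = 14,064,516 BTU = 140.6 therm → 140.6 × £0.911 = £128.13; + 6 × £15.49 standing = £221.07
Electric: 10,900,000 BTU / 3412 = 3,195 kWh → × £0.358 = £1,143.67; + 6 × £20.86 standing = £1,268.83
Difference = |£221.07 − £1,268.83| = £1,047.76 ≈ £1048

£1048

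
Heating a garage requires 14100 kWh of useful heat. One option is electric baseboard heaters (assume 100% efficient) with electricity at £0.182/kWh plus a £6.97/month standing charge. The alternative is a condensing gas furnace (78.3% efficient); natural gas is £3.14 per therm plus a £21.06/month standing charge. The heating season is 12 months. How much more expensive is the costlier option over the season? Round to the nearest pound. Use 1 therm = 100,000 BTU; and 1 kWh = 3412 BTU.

£468

Heat load = 14100 kWh × 3412 = 48,109,200 BTU
Gas: input = 48,109,200 / 0.783 = 61,442,146 BTU = 614.4 therm → 614.4 × £3.14 = £1,929.28; + 12 × £21.06 standing = £2,182.00
Electric: 48,109,200 BTU / 3412 = 14,100 kWh → × £0.182 = £2,566.20; + 12 × £6.97 standing = £2,649.84
Difference = |£2,182.00 − £2,649.84| = £467.84 ≈ £468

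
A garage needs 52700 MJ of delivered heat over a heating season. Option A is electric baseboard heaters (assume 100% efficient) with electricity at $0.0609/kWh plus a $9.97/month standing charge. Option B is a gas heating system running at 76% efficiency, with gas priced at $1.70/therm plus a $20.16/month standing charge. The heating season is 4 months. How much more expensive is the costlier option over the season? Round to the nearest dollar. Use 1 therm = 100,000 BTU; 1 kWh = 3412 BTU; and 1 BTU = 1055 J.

$267

Heat load = 52700 MJ = 52,700,000,000 J / 1055 = 49,952,607 BTU
Gas: input = 49,952,607 / 0.76 = 65,727,114 BTU = 657.3 therm → 657.3 × $1.70 = $1,117.36; + 4 × $20.16 standing = $1,198.00
Electric: 49,952,607 BTU / 3412 = 14,640 kWh → × $0.0609 = $891.59; + 4 × $9.97 standing = $931.47
Difference = |$1,198.00 − $931.47| = $266.53 ≈ $267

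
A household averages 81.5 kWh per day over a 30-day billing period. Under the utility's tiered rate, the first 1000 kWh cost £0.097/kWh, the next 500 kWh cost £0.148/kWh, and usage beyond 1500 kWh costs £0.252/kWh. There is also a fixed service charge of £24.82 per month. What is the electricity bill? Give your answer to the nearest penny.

£433.96

Usage = 81.5 kWh/day × 30 days = 2445 kWh
First 1000 kWh × £0.097 = £97.00
Next 500 kWh × £0.148 = £74.00
Remaining 945 kWh × £0.252 = £238.14
Energy charge = £409.14; + service £24.82 = £433.96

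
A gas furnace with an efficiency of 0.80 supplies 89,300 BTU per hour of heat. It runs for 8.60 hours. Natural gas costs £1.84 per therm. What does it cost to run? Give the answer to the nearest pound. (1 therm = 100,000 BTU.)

£18

Heat delivered = 89,300 BTU/h × 8.60 h = 767,980 BTU
Gas input = 767,980 / 0.80 = 959,975 BTU
= 959,975 / 100,000 = 9.6 therm
Cost = 9.6 × £1.84/therm = £17.66 ≈ £18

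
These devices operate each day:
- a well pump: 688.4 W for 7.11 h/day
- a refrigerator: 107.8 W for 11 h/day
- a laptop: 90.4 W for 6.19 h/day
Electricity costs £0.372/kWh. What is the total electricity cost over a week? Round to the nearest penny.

£17.29

well pump: 688.4 W × 7.11 h × 7 d = 34,262 Wh = 34.26 kWh
refrigerator: 107.8 W × 11 h × 7 d = 8,301 Wh = 8.301 kWh
laptop: 90.4 W × 6.19 h × 7 d = 3,917 Wh = 3.917 kWh
Total energy = 34.26 + 8.301 + 3.917 = 46.48 kWh
Cost = 46.48 kWh × £0.372 = £17.29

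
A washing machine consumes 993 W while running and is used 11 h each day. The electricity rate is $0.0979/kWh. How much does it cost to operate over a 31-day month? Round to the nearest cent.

$33.15

Energy = 993 W × 11 h/day × 31 days = 338,613 Wh = 338.6 kWh
Cost = 338.6 kWh × $0.0979/kWh = $33.15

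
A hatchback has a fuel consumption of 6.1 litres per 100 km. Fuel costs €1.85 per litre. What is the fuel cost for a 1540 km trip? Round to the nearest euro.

€174

Fuel = 6.1 L/100 km × 1540 km / 100 = 93.94 L
Cost = 93.94 L × €1.85/L = €173.79 ≈ €174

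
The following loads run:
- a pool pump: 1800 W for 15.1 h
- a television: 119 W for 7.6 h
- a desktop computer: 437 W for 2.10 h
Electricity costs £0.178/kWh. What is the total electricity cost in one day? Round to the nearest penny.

£5.16

pool pump: 1800 W × 15.1 h = 27,180 Wh = 27.18 kWh
television: 119 W × 7.6 h = 904 Wh = 0.9044 kWh
desktop computer: 437 W × 2.10 h = 918 Wh = 0.9177 kWh
Total energy = 27.18 + 0.9044 + 0.9177 = 29 kWh
Cost = 29 kWh × £0.178 = £5.16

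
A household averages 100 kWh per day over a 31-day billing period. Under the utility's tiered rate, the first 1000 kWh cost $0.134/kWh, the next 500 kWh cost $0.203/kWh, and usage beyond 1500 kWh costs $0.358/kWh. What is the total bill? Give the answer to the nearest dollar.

$808

Usage = 100 kWh/day × 31 days = 3100 kWh
First 1000 kWh × $0.134 = $134.00
Next 500 kWh × $0.203 = $101.50
Remaining 1600 kWh × $0.358 = $572.80
Total = $808.30 ≈ $808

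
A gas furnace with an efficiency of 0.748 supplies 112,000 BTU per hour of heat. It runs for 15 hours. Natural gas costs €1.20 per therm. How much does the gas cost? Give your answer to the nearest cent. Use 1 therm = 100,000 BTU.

Heat delivered = 112,000 BTU/h × 15 h = 1,680,000 BTU
Gas input = 1,680,000 / 0.748 = 2,245,989 BTU
= 2,245,989 / 100,000 = 22.46 therm
Cost = 22.46 × €1.20/therm = €26.95

€26.95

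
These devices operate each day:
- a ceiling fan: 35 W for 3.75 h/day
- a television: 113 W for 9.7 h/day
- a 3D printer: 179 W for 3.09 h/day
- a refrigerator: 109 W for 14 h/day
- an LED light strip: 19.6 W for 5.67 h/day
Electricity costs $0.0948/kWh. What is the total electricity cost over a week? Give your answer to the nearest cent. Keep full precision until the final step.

ceiling fan: 35 W × 3.75 h × 7 d = 919 Wh = 0.9187 kWh
television: 113 W × 9.7 h × 7 d = 7,673 Wh = 7.673 kWh
3D printer: 179 W × 3.09 h × 7 d = 3,872 Wh = 3.872 kWh
refrigerator: 109 W × 14 h × 7 d = 10,682 Wh = 10.68 kWh
LED light strip: 19.6 W × 5.67 h × 7 d = 778 Wh = 0.7779 kWh
Total energy = 0.9187 + 7.673 + 3.872 + 10.68 + 0.7779 = 23.92 kWh
Cost = 23.92 kWh × $0.0948 = $2.27

$2.27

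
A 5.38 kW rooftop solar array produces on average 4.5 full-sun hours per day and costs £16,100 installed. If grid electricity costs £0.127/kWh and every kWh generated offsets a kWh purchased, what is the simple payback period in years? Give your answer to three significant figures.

14.3 years

Daily generation = 5.38 kW × 4.5 h = 24.21 kWh
Annual generation = 24.21 × 365 = 8836.6 kWh
Annual savings = 8836.6 × £0.127 = £1,122.25
Payback = £16,100 / £1,122.25 = 14.3 years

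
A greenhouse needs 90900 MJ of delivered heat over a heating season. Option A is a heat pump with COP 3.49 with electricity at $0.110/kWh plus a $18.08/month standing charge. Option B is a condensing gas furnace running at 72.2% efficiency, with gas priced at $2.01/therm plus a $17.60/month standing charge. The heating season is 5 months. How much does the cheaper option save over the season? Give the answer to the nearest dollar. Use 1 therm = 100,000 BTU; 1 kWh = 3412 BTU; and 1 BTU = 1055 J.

$1600

Heat load = 90900 MJ = 90,900,000,000 J / 1055 = 86,161,137 BTU
Gas: input = 86,161,137 / 0.722 = 119,336,755 BTU = 1,193 therm → 1,193 × $2.01 = $2,398.67; + 5 × $17.60 standing = $2,486.67
Heat pump: 86,161,137 BTU / 3412 = 25,250 kWh heat; / 3.49 = 7,236 kWh in → × $0.110 = $795.92; + 5 × $18.08 standing = $886.32
Difference = |$2,486.67 − $886.32| = $1,600.35 ≈ $1600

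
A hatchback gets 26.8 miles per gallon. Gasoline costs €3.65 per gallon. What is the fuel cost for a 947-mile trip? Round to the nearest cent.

€128.98

Fuel = 947 mi / 26.8 mpg = 35.34 gal
Cost = 35.34 gal × €3.65/gal = €128.98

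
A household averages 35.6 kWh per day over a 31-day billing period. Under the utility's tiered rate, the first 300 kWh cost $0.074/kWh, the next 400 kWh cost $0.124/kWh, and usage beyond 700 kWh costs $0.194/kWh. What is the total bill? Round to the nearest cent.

$150.10

Usage = 35.6 kWh/day × 31 days = 1103.6 kWh
First 300 kWh × $0.074 = $22.20
Next 400 kWh × $0.124 = $49.60
Remaining 403.6 kWh × $0.194 = $78.30
Total = $150.10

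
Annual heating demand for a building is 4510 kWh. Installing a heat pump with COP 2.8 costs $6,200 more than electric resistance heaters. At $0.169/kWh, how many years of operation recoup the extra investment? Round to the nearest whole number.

Resistance: 4510 kWh × $0.169 = $762.19/yr
Heat pump: 4510 / 2.8 = 1611 kWh in → × $0.169 = $272.21/yr
Annual savings = $489.98
Payback = $6,200 / $489.98 = 12.7 years

13 years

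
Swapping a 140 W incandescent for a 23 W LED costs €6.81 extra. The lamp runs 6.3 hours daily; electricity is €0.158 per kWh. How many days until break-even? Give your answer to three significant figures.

Power saved = 140 − 23 = 117 W
Daily energy saved = 117 W × 6.3 h = 737.1 Wh = 0.7371 kWh
Daily savings = 0.7371 × €0.158 = €0.1165
Payback = €6.81 / €0.1165 per day = 58.47 days

58.5 days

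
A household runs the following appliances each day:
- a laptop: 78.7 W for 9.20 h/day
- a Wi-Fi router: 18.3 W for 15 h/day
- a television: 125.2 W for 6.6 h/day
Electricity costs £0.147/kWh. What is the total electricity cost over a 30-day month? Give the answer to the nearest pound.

laptop: 78.7 W × 9.20 h × 30 d = 21,721 Wh = 21.72 kWh
Wi-Fi router: 18.3 W × 15 h × 30 d = 8,235 Wh = 8.235 kWh
television: 125.2 W × 6.6 h × 30 d = 24,790 Wh = 24.79 kWh
Total energy = 21.72 + 8.235 + 24.79 = 54.75 kWh
Cost = 54.75 kWh × £0.147 = £8.05 ≈ £8

£8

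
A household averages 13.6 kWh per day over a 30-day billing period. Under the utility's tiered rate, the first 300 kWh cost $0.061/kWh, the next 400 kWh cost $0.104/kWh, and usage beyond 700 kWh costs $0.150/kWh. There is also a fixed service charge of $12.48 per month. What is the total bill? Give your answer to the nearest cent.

Usage = 13.6 kWh/day × 30 days = 408 kWh
First 300 kWh × $0.061 = $18.30
Next 108 kWh × $0.104 = $11.23
Remaining tier: 0 kWh (not reached)
Energy charge = $29.53; + service $12.48 = $42.01

$42.01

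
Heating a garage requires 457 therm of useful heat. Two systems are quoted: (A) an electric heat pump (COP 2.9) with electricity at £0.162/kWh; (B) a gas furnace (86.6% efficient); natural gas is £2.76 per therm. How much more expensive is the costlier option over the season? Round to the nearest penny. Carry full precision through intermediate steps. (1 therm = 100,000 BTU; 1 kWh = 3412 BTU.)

Heat load = 457 therm × 100,000 = 45,700,000 BTU
Gas: input = 45,700,000 / 0.866 = 52,771,363 BTU = 527.7 therm → 527.7 × £2.76 = £1,456.49
Heat pump: 45,700,000 BTU / 3412 = 13,390 kWh heat; / 2.9 = 4,619 kWh in → × £0.162 = £748.21
Difference = |£1,456.49 − £748.21| = £708.28

£708.28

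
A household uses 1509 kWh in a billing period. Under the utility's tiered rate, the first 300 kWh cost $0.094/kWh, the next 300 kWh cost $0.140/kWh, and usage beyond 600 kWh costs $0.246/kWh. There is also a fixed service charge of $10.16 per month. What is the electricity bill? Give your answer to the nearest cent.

$303.97

First 300 kWh × $0.094 = $28.20
Next 300 kWh × $0.140 = $42.00
Remaining 909 kWh × $0.246 = $223.61
Energy charge = $293.81; + service $10.16 = $303.97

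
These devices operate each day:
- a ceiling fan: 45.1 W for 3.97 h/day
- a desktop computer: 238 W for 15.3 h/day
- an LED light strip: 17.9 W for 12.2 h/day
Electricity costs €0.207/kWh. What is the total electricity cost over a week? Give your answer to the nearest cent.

ceiling fan: 45.1 W × 3.97 h × 7 d = 1,253 Wh = 1.253 kWh
desktop computer: 238 W × 15.3 h × 7 d = 25,490 Wh = 25.49 kWh
LED light strip: 17.9 W × 12.2 h × 7 d = 1,529 Wh = 1.529 kWh
Total energy = 1.253 + 25.49 + 1.529 = 28.27 kWh
Cost = 28.27 kWh × €0.207 = €5.85

€5.85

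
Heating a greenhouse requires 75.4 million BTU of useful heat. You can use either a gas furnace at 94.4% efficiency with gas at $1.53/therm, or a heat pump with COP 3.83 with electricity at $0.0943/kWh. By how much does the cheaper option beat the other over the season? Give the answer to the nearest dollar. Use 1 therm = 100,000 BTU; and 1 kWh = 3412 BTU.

$678

Heat load = 75.4 × 10⁶ BTU = 75,400,000 BTU
Gas: input = 75,400,000 / 0.944 = 79,872,881 BTU = 798.7 therm → 798.7 × $1.53 = $1,222.06
Heat pump: 75,400,000 BTU / 3412 = 22,100 kWh heat; / 3.83 = 5,770 kWh in → × $0.0943 = $544.10
Difference = |$1,222.06 − $544.10| = $677.96 ≈ $678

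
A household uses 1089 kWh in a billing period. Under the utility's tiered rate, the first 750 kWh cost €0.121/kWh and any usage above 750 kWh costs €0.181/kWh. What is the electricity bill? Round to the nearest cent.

First 750 kWh × €0.121 = €90.75
Remaining 339 kWh × €0.181 = €61.36
Total = €152.11

€152.11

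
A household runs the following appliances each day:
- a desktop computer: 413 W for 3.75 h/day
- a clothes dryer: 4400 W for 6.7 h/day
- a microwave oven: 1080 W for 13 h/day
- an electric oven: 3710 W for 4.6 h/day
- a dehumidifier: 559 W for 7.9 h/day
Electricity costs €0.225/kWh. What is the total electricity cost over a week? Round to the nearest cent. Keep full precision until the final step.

desktop computer: 413 W × 3.75 h × 7 d = 10,841 Wh = 10.84 kWh
clothes dryer: 4400 W × 6.7 h × 7 d = 206,360 Wh = 206.4 kWh
microwave oven: 1080 W × 13 h × 7 d = 98,280 Wh = 98.28 kWh
electric oven: 3710 W × 4.6 h × 7 d = 119,462 Wh = 119.5 kWh
dehumidifier: 559 W × 7.9 h × 7 d = 30,913 Wh = 30.91 kWh
Total energy = 10.84 + 206.4 + 98.28 + 119.5 + 30.91 = 465.9 kWh
Cost = 465.9 kWh × €0.225 = €104.82

€104.82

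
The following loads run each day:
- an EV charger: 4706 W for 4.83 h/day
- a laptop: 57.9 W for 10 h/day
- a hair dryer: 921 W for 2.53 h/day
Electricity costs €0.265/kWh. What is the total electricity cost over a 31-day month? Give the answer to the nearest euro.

EV charger: 4706 W × 4.83 h × 31 d = 704,629 Wh = 704.6 kWh
laptop: 57.9 W × 10 h × 31 d = 17,949 Wh = 17.95 kWh
hair dryer: 921 W × 2.53 h × 31 d = 72,234 Wh = 72.23 kWh
Total energy = 704.6 + 17.95 + 72.23 = 794.8 kWh
Cost = 794.8 kWh × €0.265 = €210.63 ≈ €211

€211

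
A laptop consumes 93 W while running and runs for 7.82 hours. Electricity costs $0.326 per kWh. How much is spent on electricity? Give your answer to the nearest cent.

Energy = 93 W × 7.82 h = 727 Wh = 0.7273 kWh
Cost = 0.7273 kWh × $0.326/kWh = $0.24

$0.24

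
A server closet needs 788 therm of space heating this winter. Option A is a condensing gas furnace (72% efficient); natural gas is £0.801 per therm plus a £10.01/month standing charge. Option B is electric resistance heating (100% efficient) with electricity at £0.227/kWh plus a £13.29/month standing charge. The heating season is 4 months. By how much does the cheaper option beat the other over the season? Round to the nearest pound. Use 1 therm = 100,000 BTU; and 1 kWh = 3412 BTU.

Heat load = 788 therm × 100,000 = 78,800,000 BTU
Gas: input = 78,800,000 / 0.72 = 109,444,444 BTU = 1,094 therm → 1,094 × £0.801 = £876.65; + 4 × £10.01 standing = £916.69
Electric: 78,800,000 BTU / 3412 = 23,090 kWh → × £0.227 = £5,242.56; + 4 × £13.29 standing = £5,295.72
Difference = |£916.69 − £5,295.72| = £4,379.03 ≈ £4379

£4379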